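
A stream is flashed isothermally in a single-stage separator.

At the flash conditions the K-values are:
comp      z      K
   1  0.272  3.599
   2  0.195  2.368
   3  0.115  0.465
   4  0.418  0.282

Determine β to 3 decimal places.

β = 0.418

Newton iteration, β⁰ = 0.44:
  β = 0.440: g = -0.0229, g' = -1.059 → β = 0.418
Converged at β = 0.418.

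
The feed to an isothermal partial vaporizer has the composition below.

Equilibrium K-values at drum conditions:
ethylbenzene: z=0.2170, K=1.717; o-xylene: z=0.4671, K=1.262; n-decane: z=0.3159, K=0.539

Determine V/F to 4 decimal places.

Material balance + equilibrium reduce to Σ zᵢ(Kᵢ−1)/(1+V/F(Kᵢ−1)) = 0.
Check two-phase: ΣzᵢKᵢ = 1.1323 > 1 and Σzᵢ/Kᵢ = 1.0826 > 1, so g(0) = 0.1323 > 0 and g(1) = -0.0826 < 0.
Newton–Raphson from V/F = 0.4:
  V/F = 0.4000: g = 0.05313, g' = -0.1946 → V/F = 0.6731
  V/F = 0.6731: g = -0.00216, g' = -0.2150 → V/F = 0.6630
Converged at V/F = 0.6630.

V/F = 0.6630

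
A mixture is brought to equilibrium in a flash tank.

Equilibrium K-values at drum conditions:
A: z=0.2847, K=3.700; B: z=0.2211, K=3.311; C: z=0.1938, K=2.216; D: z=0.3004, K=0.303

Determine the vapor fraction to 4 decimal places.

ψ = 0.8561

Let ψ = V/F and solve Σ zᵢ(Kᵢ−1)/(1+ψ(Kᵢ−1)) = 0.
g(0) = ΣzᵢKᵢ − 1 = 1.3059 and g(1) = 1 − Σzᵢ/Kᵢ = -0.2226, so a root lies in (0, 1).
Newton iteration, ψ⁰ = 0.49:
  ψ = 0.4900: g = 0.40022, g' = -1.0934 → ψ = 0.8560
  ψ = 0.8560: g = 0.00007, g' = -1.2882 → ψ = 0.8561
Converged at ψ = 0.8561.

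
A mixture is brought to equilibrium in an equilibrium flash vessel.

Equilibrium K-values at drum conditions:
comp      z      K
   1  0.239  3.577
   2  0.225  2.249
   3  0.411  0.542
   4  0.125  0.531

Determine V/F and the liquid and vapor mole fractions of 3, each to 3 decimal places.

Newton–Raphson from V/F = 0.69:
  V/F = 0.690: g = 0.0108, g' = -0.551 → V/F = 0.710
Converged at V/F = 0.710.
Compositions from xᵢ = zᵢ/(1+V/F(Kᵢ−1)), yᵢ = Kᵢxᵢ:
  1: x = 0.084, y = 0.302
  2: x = 0.119, y = 0.268
  3: x = 0.609, y = 0.330
  4: x = 0.187, y = 0.099

V/F = 0.710, x_3 = 0.609, y_3 = 0.330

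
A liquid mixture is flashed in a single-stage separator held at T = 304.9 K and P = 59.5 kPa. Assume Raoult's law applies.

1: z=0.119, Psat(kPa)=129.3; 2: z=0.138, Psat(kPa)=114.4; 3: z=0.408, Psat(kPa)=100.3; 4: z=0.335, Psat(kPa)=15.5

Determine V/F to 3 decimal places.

Raoult's law: Kᵢ = Pᵢˢᵃᵗ/P = Pᵢˢᵃᵗ/59.5.
  K_1 = 129.3/59.5 = 2.17311, K_2 = 114.4/59.5 = 1.92269, K_3 = 100.3/59.5 = 1.68571, K_4 = 15.5/59.5 = 0.26050
Material balance + equilibrium reduce to Σ zᵢ(Kᵢ−1)/(1+V/F(Kᵢ−1)) = 0.
Feasibility: ΣzᵢKᵢ = 1.299, Σzᵢ/Kᵢ = 1.655 — both > 1, two phases present.
Iterate (Newton) starting at V/F = 0.46:
  V/F = 0.460: g = 0.0173, g' = -0.659 → V/F = 0.486
Converged at V/F = 0.486.

V/F = 0.486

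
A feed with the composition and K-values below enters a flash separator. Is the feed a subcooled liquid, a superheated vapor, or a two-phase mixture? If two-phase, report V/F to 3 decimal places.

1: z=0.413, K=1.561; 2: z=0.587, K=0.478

subcooled liquid

ΣzᵢKᵢ = 0.925; Σzᵢ/Kᵢ = 1.493.
Since ΣzᵢKᵢ < 1 the mixture is below its bubble point — single liquid phase.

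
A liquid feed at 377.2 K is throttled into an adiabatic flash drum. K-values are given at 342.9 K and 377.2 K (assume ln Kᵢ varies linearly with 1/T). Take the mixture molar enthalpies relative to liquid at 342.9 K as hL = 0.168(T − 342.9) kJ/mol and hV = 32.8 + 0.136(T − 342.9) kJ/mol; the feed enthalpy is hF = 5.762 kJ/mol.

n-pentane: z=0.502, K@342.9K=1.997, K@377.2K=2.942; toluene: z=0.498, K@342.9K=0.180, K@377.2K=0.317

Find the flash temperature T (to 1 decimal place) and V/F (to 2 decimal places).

Adiabatic flash: solve Rachford–Rice at each trial T, then check hF = ψ·hV(T) + (1−ψ)·hL(T).
  T = 342.9 K: K = (1.997, 0.180), RR gives ψ = 0.113, H_out = 3.696 kJ/mol
  T = 377.2 K: K = (2.942, 0.317), RR gives ψ = 0.479, H_out = 20.934 kJ/mol
  T = 360.0 K: K = (2.445, 0.242), RR gives ψ = 0.318, H_out = 13.115 kJ/mol
  T = 351.4 K: K = (2.214, 0.209), RR gives ψ = 0.225, H_out = 8.732 kJ/mol
  T = 347.1 K: K = (2.103, 0.194), RR gives ψ = 0.171, H_out = 6.300 kJ/mol
  T = 345.0 K: K = (2.049, 0.187), RR gives ψ = 0.143, H_out = 5.030 kJ/mol
Linear interpolation between T = 345.0 (H_out = 5.030) and T = 347.1 (H_out = 6.300) on hF = 5.762 gives T ≈ 346.2 K, at which ψ = 0.16.

T = 346.2 K, V/F = 0.16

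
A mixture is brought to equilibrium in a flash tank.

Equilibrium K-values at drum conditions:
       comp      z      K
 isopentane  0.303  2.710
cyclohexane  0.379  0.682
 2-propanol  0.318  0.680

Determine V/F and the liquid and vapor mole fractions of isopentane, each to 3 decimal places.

V/F = 0.542, x_isopentane = 0.157, y_isopentane = 0.426

Newton–Raphson from V/F = 0.5:
  V/F = 0.500: g = 0.0149, g' = -0.358 → V/F = 0.542
Converged at V/F = 0.542.
Compositions from xᵢ = zᵢ/(1+V/F(Kᵢ−1)), yᵢ = Kᵢxᵢ:
  isopentane: x = 0.157, y = 0.426
  cyclohexane: x = 0.458, y = 0.312
  2-propanol: x = 0.385, y = 0.262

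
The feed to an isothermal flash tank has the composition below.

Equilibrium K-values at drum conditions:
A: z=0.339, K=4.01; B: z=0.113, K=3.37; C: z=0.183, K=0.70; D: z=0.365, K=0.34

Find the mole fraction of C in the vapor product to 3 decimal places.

y_C = 0.157

Let ψ = V/F and solve Σ zᵢ(Kᵢ−1)/(1+ψ(Kᵢ−1)) = 0.
Feasibility: ΣzᵢKᵢ = 1.992, Σzᵢ/Kᵢ = 1.453 — both > 1, two phases present.
Newton iteration, ψ⁰ = 0.5:
  ψ = 0.500: g = 0.1058, g' = -0.999 → ψ = 0.606
  ψ = 0.606: g = 0.0028, g' = -0.958 → ψ = 0.609
Converged at ψ = 0.609.
Compositions from xᵢ = zᵢ/(1+ψ(Kᵢ−1)), yᵢ = Kᵢxᵢ:
  A: x = 0.120, y = 0.480
  B: x = 0.046, y = 0.156
  C: x = 0.224, y = 0.157
  D: x = 0.610, y = 0.207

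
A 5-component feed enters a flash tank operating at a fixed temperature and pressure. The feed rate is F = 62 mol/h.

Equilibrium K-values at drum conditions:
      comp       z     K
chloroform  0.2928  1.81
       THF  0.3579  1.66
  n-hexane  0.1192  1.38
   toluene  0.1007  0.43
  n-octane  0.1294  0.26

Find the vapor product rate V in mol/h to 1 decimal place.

Material balance + equilibrium reduce to Σ zᵢ(Kᵢ−1)/(1+ψ(Kᵢ−1)) = 0.
Check two-phase: ΣzᵢKᵢ = 1.3655 > 1 and Σzᵢ/Kᵢ = 1.1956 > 1, so g(0) = 0.3655 > 0 and g(1) = -0.1956 < 0.
Iterate (Newton) starting at ψ = 0.62:
  ψ = 0.6200: g = 0.09646, g' = -0.4951 → ψ = 0.8148
  ψ = 0.8148: g = -0.01730, g' = -0.7093 → ψ = 0.7904
  ψ = 0.7904: g = -0.00051, g' = -0.6686 → ψ = 0.7897
Converged at ψ = 0.7897.
Then V = ψ·F = 0.7897·62 = 49.0 mol/h and L = F − V = 13.0 mol/h.

V = 49.0 mol/h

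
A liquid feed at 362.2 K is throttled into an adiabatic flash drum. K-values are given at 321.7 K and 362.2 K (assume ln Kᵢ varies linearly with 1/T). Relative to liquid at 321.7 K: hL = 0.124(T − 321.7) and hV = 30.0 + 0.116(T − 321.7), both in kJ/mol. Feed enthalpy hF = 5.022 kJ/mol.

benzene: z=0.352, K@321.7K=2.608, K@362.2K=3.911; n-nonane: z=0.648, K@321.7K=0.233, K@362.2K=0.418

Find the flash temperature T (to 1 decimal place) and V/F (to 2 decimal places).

T = 330.2 K, V/F = 0.13

Adiabatic flash: solve Rachford–Rice at each trial T, then check hF = ψ·hV(T) + (1−ψ)·hL(T).
  T = 321.7 K: K = (2.608, 0.233), RR gives ψ = 0.056, H_out = 1.678 kJ/mol
  T = 362.2 K: K = (3.911, 0.418), RR gives ψ = 0.382, H_out = 16.364 kJ/mol
  T = 341.9 K: K = (3.231, 0.317), RR gives ψ = 0.225, H_out = 9.222 kJ/mol
  T = 331.8 K: K = (2.912, 0.273), RR gives ψ = 0.145, H_out = 5.603 kJ/mol
  T = 326.8 K: K = (2.760, 0.253), RR gives ψ = 0.103, H_out = 3.714 kJ/mol
  T = 329.3 K: K = (2.836, 0.263), RR gives ψ = 0.124, H_out = 4.670 kJ/mol
  T = 330.6 K: K = (2.875, 0.268), RR gives ψ = 0.135, H_out = 5.158 kJ/mol
Linear interpolation between T = 329.3 (H_out = 4.670) and T = 330.6 (H_out = 5.158) on hF = 5.022 gives T ≈ 330.2 K, at which ψ = 0.13.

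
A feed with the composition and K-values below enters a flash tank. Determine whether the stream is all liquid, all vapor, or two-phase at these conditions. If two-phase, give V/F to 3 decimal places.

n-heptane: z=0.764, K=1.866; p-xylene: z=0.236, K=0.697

all vapor

ΣzᵢKᵢ = 1.590; Σzᵢ/Kᵢ = 0.748.
Since Σzᵢ/Kᵢ < 1 the mixture is above its dew point — single vapor phase.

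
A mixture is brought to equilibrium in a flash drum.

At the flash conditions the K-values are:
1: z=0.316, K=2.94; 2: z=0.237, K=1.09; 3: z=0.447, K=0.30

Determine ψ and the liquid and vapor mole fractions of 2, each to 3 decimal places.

Rachford–Rice: g(ψ) = Σ zᵢ(Kᵢ−1)/(1+ψ(Kᵢ−1)) = 0.
g(0) = ΣzᵢKᵢ − 1 = 0.321 and g(1) = 1 − Σzᵢ/Kᵢ = -0.815, so a root lies in (0, 1).
Newton–Raphson from ψ = 0.5:
  ψ = 0.500: g = -0.1498, g' = -0.827 → ψ = 0.319
  ψ = 0.319: g = -0.0033, g' = -0.819 → ψ = 0.315
Converged at ψ = 0.315.
Compositions from xᵢ = zᵢ/(1+ψ(Kᵢ−1)), yᵢ = Kᵢxᵢ:
  1: x = 0.196, y = 0.577
  2: x = 0.230, y = 0.251
  3: x = 0.573, y = 0.172

ψ = 0.315, x_2 = 0.230, y_2 = 0.251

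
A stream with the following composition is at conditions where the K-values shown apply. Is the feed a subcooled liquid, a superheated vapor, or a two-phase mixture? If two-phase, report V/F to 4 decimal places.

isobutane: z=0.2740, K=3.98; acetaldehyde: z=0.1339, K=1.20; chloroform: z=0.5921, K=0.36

ΣzᵢKᵢ = 1.4644; Σzᵢ/Kᵢ = 1.8251.
Both exceed 1, so a two-phase solution exists.
Let ψ = V/F and solve Σ zᵢ(Kᵢ−1)/(1+ψ(Kᵢ−1)) = 0.
Newton–Raphson from ψ = 0.43:
  ψ = 0.4300: g = -0.14026, g' = -0.9337 → ψ = 0.2798
  ψ = 0.2798: g = 0.00904, g' = -1.0883 → ψ = 0.2881
Converged at ψ = 0.2881.

two-phase, V/F = 0.2881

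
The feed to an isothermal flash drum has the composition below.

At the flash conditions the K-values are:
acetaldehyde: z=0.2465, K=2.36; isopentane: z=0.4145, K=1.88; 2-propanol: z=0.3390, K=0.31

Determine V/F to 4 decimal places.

V/F = 0.6319

Rachford–Rice: g(V/F) = Σ zᵢ(Kᵢ−1)/(1+V/F(Kᵢ−1)) = 0.
g(0) = ΣzᵢKᵢ − 1 = 0.4661 and g(1) = 1 − Σzᵢ/Kᵢ = -0.4185, so a root lies in (0, 1).
Iterate (Newton) starting at V/F = 0.5:
  V/F = 0.5000: g = 0.09574, g' = -0.6925 → V/F = 0.6382
  V/F = 0.6382: g = -0.00495, g' = -0.7777 → V/F = 0.6319
Converged at V/F = 0.6319.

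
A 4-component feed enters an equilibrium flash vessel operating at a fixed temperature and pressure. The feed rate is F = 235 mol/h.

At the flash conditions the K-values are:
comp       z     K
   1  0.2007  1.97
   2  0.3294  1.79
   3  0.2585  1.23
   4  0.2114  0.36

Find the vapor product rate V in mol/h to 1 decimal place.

Newton iteration, ψ⁰ = 0.39:
  ψ = 0.3900: g = 0.21444, g' = -0.3848 → ψ = 0.9472
  ψ = 0.9472: g = -0.04447, g' = -0.6862 → ψ = 0.8824
  ψ = 0.8824: g = -0.00320, g' = -0.5927 → ψ = 0.8770
Converged at ψ = 0.8770.
Then V = ψ·F = 0.8770·235 = 206.1 mol/h and L = F − V = 28.9 mol/h.

V = 206.1 mol/h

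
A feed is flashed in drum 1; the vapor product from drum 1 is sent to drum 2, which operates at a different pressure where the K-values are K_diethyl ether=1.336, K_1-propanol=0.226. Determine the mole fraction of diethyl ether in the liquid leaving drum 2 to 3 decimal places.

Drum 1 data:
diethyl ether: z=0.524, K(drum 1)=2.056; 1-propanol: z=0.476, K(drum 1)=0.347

Drum 1:
Binary case is linear: z₁(K₁−1)(1+ψ₁(K₂−1)) + z₂(K₂−1)(1+ψ₁(K₁−1)) = 0
⇒ ψ₁ = [z₁(K₁−1)+z₂(K₂−1)] / [−(K₁−1)(K₂−1)] = 0.2425/0.6896 = 0.352
Drum-1 compositions:
  diethyl ether: x = 0.382, y = 0.786
  1-propanol: x = 0.618, y = 0.214
Drum-2 feed = drum-1 vapor: z₂ = (0.7856, 0.2144).
Drum 2:
Let ψ₂ = V/F and solve Σ zᵢ(Kᵢ−1)/(1+ψ₂(Kᵢ−1)) = 0.
Check two-phase: ΣzᵢKᵢ = 1.098 > 1 and Σzᵢ/Kᵢ = 1.537 > 1, so g(0) = 0.098 > 0 and g(1) = -0.537 < 0.
Binary case is linear: z₁(K₁−1)(1+ψ₂(K₂−1)) + z₂(K₂−1)(1+ψ₂(K₁−1)) = 0
⇒ ψ₂ = [z₁(K₁−1)+z₂(K₂−1)] / [−(K₁−1)(K₂−1)] = 0.0980/0.2601 = 0.377
  diethyl ether: x = 0.697, y = 0.932
  1-propanol: x = 0.303, y = 0.068

x_diethyl ether (drum 2) = 0.697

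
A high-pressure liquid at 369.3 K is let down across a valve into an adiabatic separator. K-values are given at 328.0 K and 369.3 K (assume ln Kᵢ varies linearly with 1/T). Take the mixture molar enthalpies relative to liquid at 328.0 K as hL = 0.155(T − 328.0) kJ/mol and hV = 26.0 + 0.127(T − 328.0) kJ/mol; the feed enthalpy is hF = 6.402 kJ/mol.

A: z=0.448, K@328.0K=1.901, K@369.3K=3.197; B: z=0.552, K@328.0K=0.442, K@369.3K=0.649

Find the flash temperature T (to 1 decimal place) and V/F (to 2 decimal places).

Adiabatic flash: solve Rachford–Rice at each trial T, then check hF = ψ·hV(T) + (1−ψ)·hL(T).
  T = 328.0 K: K = (1.901, 0.442), RR gives ψ = 0.190, H_out = 4.946 kJ/mol
  T = 369.3 K: K = (3.197, 0.649), RR gives ψ = 1.000, H_out = 31.245 kJ/mol
  T = 348.6 K: K = (2.502, 0.541), RR gives ψ = 0.610, H_out = 18.689 kJ/mol
  T = 338.3 K: K = (2.190, 0.491), RR gives ψ = 0.416, H_out = 12.288 kJ/mol
  T = 333.1 K: K = (2.041, 0.466), RR gives ψ = 0.309, H_out = 8.770 kJ/mol
  T = 330.6 K: K = (1.972, 0.454), RR gives ψ = 0.253, H_out = 6.953 kJ/mol
  T = 329.3 K: K = (1.936, 0.448), RR gives ψ = 0.222, H_out = 5.966 kJ/mol
Linear interpolation between T = 329.3 (H_out = 5.966) and T = 330.6 (H_out = 6.953) on hF = 6.402 gives T ≈ 329.9 K, at which ψ = 0.24.

T = 329.9 K, V/F = 0.24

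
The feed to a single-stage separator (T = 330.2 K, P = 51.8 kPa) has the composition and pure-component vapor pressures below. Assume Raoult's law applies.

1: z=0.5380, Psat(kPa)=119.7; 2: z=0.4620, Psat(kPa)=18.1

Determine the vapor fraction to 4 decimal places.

ψ = 0.4745

Raoult's law: Kᵢ = Pᵢˢᵃᵗ/P = Pᵢˢᵃᵗ/51.8.
  K_1 = 119.7/51.8 = 2.310811, K_2 = 18.1/51.8 = 0.349421
Let ψ = V/F and solve Σ zᵢ(Kᵢ−1)/(1+ψ(Kᵢ−1)) = 0.
g(0) = ΣzᵢKᵢ − 1 = 0.4046 and g(1) = 1 − Σzᵢ/Kᵢ = -0.5550, so a root lies in (0, 1).
Binary case is linear: z₁(K₁−1)(1+ψ(K₂−1)) + z₂(K₂−1)(1+ψ(K₁−1)) = 0
⇒ ψ = [z₁(K₁−1)+z₂(K₂−1)] / [−(K₁−1)(K₂−1)] = 0.40465/0.85279 = 0.4745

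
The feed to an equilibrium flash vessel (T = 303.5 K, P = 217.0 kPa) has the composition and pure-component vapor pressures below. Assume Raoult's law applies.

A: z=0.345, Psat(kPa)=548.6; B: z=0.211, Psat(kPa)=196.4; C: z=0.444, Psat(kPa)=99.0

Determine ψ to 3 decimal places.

Raoult's law: Kᵢ = Pᵢˢᵃᵗ/P = Pᵢˢᵃᵗ/217.0.
  K_A = 548.6/217.0 = 2.52811, K_B = 196.4/217.0 = 0.90507, K_C = 99.0/217.0 = 0.45622
Let ψ = V/F and solve Σ zᵢ(Kᵢ−1)/(1+ψ(Kᵢ−1)) = 0.
Check two-phase: ΣzᵢKᵢ = 1.266 > 1 and Σzᵢ/Kᵢ = 1.343 > 1, so g(0) = 0.266 > 0 and g(1) = -0.343 < 0.
Iterate (Newton) starting at ψ = 0.47:
  ψ = 0.470: g = -0.0385, g' = -0.512 → ψ = 0.395
  ψ = 0.395: g = 0.0005, g' = -0.528 → ψ = 0.396
Converged at ψ = 0.396.

ψ = 0.396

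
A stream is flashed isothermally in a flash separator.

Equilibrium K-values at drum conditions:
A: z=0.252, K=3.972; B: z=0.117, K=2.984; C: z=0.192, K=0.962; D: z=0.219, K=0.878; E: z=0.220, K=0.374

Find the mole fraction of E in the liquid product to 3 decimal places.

x_E = 0.439

Rachford–Rice: g(β) = Σ zᵢ(Kᵢ−1)/(1+β(Kᵢ−1)) = 0.
Feasibility: ΣzᵢKᵢ = 1.809, Σzᵢ/Kᵢ = 1.140 — both > 1, two phases present.
Iterate (Newton) starting at β = 0.5:
  β = 0.500: g = 0.1814, g' = -0.663 → β = 0.774
  β = 0.774: g = 0.0145, g' = -0.605 → β = 0.798
  β = 0.798: g = -0.0001, g' = -0.613 → β = 0.797
Converged at β = 0.797.
Compositions from xᵢ = zᵢ/(1+β(Kᵢ−1)), yᵢ = Kᵢxᵢ:
  A: x = 0.075, y = 0.297
  B: x = 0.045, y = 0.135
  C: x = 0.198, y = 0.190
  D: x = 0.243, y = 0.213
  E: x = 0.439, y = 0.164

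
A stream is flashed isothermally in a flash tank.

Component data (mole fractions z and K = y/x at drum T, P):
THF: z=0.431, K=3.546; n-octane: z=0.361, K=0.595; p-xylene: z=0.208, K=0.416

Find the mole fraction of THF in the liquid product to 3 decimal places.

Let ψ = V/F and solve Σ zᵢ(Kᵢ−1)/(1+ψ(Kᵢ−1)) = 0.
Feasibility: ΣzᵢKᵢ = 1.830, Σzᵢ/Kᵢ = 1.228 — both > 1, two phases present.
Iterate (Newton) starting at ψ = 0.5:
  ψ = 0.500: g = 0.1279, g' = -0.775 → ψ = 0.665
  ψ = 0.665: g = 0.0088, g' = -0.686 → ψ = 0.678
Converged at ψ = 0.678.
Compositions from xᵢ = zᵢ/(1+ψ(Kᵢ−1)), yᵢ = Kᵢxᵢ:
  THF: x = 0.158, y = 0.561
  n-octane: x = 0.498, y = 0.296
  p-xylene: x = 0.344, y = 0.143

x_THF = 0.158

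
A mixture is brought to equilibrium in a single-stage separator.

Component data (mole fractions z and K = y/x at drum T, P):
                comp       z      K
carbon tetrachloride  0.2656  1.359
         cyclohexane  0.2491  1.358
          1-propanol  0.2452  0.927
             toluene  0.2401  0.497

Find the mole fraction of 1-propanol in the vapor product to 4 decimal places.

y_1-propanol = 0.2331

Let ψ = V/F and solve Σ zᵢ(Kᵢ−1)/(1+ψ(Kᵢ−1)) = 0.
Check two-phase: ΣzᵢKᵢ = 1.0459 > 1 and Σzᵢ/Kᵢ = 1.1265 > 1, so g(0) = 0.0459 > 0 and g(1) = -0.1265 < 0.
Newton–Raphson from ψ = 0.39:
  ψ = 0.3900: g = -0.00678, g' = -0.1463 → ψ = 0.3437
  ψ = 0.3437: g = -0.00009, g' = -0.1426 → ψ = 0.3431
Converged at ψ = 0.3431.
Compositions from xᵢ = zᵢ/(1+ψ(Kᵢ−1)), yᵢ = Kᵢxᵢ:
  carbon tetrachloride: x = 0.2365, y = 0.3214
  cyclohexane: x = 0.2219, y = 0.3013
  1-propanol: x = 0.2515, y = 0.2331
  toluene: x = 0.2902, y = 0.1442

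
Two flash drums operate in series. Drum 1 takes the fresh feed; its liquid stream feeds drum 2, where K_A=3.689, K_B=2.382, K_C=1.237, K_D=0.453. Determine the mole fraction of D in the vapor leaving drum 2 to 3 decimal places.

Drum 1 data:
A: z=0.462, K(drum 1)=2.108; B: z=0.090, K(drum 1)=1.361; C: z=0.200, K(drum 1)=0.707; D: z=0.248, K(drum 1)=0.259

Drum 1:
Rachford–Rice: g(ψ₁) = Σ zᵢ(Kᵢ−1)/(1+ψ₁(Kᵢ−1)) = 0.
g(0) = ΣzᵢKᵢ − 1 = 0.302 and g(1) = 1 − Σzᵢ/Kᵢ = -0.526, so a root lies in (0, 1).
Iterate (Newton) starting at ψ₁ = 0.5:
  ψ₁ = 0.500: g = -0.0037, g' = -0.610 → ψ₁ = 0.494
Converged at ψ₁ = 0.494.
Drum-1 compositions:
  A: x = 0.299, y = 0.629
  B: x = 0.076, y = 0.104
  C: x = 0.234, y = 0.165
  D: x = 0.391, y = 0.101
Drum-2 feed = drum-1 liquid: z₂ = (0.2986, 0.0764, 0.2338, 0.3912).
Drum 2:
Material balance + equilibrium reduce to Σ zᵢ(Kᵢ−1)/(1+ψ₂(Kᵢ−1)) = 0.
Feasibility: ΣzᵢKᵢ = 1.750, Σzᵢ/Kᵢ = 1.166 — both > 1, two phases present.
Newton–Raphson from ψ₂ = 0.67:
  ψ₂ = 0.670: g = 0.0514, g' = -0.616 → ψ₂ = 0.754
Converged at ψ₂ = 0.754.
  A: x = 0.099, y = 0.364
  B: x = 0.037, y = 0.089
  C: x = 0.198, y = 0.245
  D: x = 0.666, y = 0.301

y_D (drum 2) = 0.301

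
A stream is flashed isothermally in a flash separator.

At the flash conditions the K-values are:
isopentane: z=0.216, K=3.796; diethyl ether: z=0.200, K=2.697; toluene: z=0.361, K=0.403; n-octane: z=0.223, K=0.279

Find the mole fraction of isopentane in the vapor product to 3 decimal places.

y_isopentane = 0.398

Material balance + equilibrium reduce to Σ zᵢ(Kᵢ−1)/(1+ψ(Kᵢ−1)) = 0.
Check two-phase: ΣzᵢKᵢ = 1.567 > 1 and Σzᵢ/Kᵢ = 1.826 > 1, so g(0) = 0.567 > 0 and g(1) = -0.826 < 0.
Newton–Raphson from ψ = 0.45:
  ψ = 0.450: g = -0.0728, g' = -1.011 → ψ = 0.378
  ψ = 0.378: g = 0.0011, g' = -1.047 → ψ = 0.379
Converged at ψ = 0.379.
Compositions from xᵢ = zᵢ/(1+ψ(Kᵢ−1)), yᵢ = Kᵢxᵢ:
  isopentane: x = 0.105, y = 0.398
  diethyl ether: x = 0.122, y = 0.328
  toluene: x = 0.467, y = 0.188
  n-octane: x = 0.307, y = 0.086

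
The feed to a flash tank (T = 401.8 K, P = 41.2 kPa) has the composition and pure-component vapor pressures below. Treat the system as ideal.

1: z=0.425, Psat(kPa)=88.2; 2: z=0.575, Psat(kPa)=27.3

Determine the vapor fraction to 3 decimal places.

Raoult's law: Kᵢ = Pᵢˢᵃᵗ/P = Pᵢˢᵃᵗ/41.2.
  K_1 = 88.2/41.2 = 2.14078, K_2 = 27.3/41.2 = 0.66262
Material balance + equilibrium reduce to Σ zᵢ(Kᵢ−1)/(1+ψ(Kᵢ−1)) = 0.
Feasibility: ΣzᵢKᵢ = 1.291, Σzᵢ/Kᵢ = 1.066 — both > 1, two phases present.
Newton–Raphson from ψ = 0.41:
  ψ = 0.410: g = 0.1052, g' = -0.345 → ψ = 0.715
  ψ = 0.715: g = 0.0114, g' = -0.281 → ψ = 0.755
  ψ = 0.755: g = 0.0001, g' = -0.277 → ψ = 0.756
Converged at ψ = 0.756.

ψ = 0.756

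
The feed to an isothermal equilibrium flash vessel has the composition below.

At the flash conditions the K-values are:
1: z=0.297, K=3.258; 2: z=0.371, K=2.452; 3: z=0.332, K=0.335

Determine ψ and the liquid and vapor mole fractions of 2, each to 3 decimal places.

Rachford–Rice: g(ψ) = Σ zᵢ(Kᵢ−1)/(1+ψ(Kᵢ−1)) = 0.
Check two-phase: ΣzᵢKᵢ = 1.989 > 1 and Σzᵢ/Kᵢ = 1.234 > 1, so g(0) = 0.989 > 0 and g(1) = -0.234 < 0.
Newton iteration, ψ⁰ = 0.57:
  ψ = 0.570: g = 0.2324, g' = -0.904 → ψ = 0.827
  ψ = 0.827: g = -0.0119, g' = -1.071 → ψ = 0.816
Converged at ψ = 0.816.
Compositions from xᵢ = zᵢ/(1+ψ(Kᵢ−1)), yᵢ = Kᵢxᵢ:
  1: x = 0.105, y = 0.340
  2: x = 0.170, y = 0.416
  3: x = 0.726, y = 0.243

ψ = 0.816, x_2 = 0.170, y_2 = 0.416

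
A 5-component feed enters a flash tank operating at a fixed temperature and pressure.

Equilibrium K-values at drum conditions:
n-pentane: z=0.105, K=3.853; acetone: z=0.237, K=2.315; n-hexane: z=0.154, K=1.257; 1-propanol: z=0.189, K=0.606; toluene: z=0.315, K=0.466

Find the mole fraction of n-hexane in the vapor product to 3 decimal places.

Newton iteration, V/F⁰ = 0.69:
  V/F = 0.690: g = -0.0707, g' = -0.498 → V/F = 0.548
Converged at V/F = 0.548.
Compositions from xᵢ = zᵢ/(1+V/F(Kᵢ−1)), yᵢ = Kᵢxᵢ:
  n-pentane: x = 0.041, y = 0.158
  acetone: x = 0.138, y = 0.319
  n-hexane: x = 0.135, y = 0.170
  1-propanol: x = 0.241, y = 0.146
  toluene: x = 0.445, y = 0.207

y_n-hexane = 0.170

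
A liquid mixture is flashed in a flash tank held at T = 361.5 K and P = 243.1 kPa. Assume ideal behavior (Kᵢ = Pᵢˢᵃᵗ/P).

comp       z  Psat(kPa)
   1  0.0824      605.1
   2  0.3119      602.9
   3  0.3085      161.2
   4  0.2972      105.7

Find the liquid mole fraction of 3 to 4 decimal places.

Raoult's law: Kᵢ = Pᵢˢᵃᵗ/P = Pᵢˢᵃᵗ/243.1.
  K_1 = 605.1/243.1 = 2.489099, K_2 = 602.9/243.1 = 2.480049, K_3 = 161.2/243.1 = 0.663102, K_4 = 105.7/243.1 = 0.434800
Let ψ = V/F and solve Σ zᵢ(Kᵢ−1)/(1+ψ(Kᵢ−1)) = 0.
Check two-phase: ΣzᵢKᵢ = 1.3124 > 1 and Σzᵢ/Kᵢ = 1.3076 > 1, so g(0) = 0.3124 > 0 and g(1) = -0.3076 < 0.
Iterate (Newton) starting at ψ = 0.34:
  ψ = 0.3400: g = 0.06324, g' = -0.5730 → ψ = 0.4504
  ψ = 0.4504: g = 0.00259, g' = -0.5310 → ψ = 0.4552
Converged at ψ = 0.4552.
Compositions from xᵢ = zᵢ/(1+ψ(Kᵢ−1)), yᵢ = Kᵢxᵢ:
  1: x = 0.0491, y = 0.1222
  2: x = 0.1863, y = 0.4621
  3: x = 0.3644, y = 0.2416
  4: x = 0.4002, y = 0.1740

x_3 = 0.3644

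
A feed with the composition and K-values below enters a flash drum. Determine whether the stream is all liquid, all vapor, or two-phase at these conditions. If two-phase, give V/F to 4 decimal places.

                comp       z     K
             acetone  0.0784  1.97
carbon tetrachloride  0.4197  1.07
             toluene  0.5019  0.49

all liquid

ΣzᵢKᵢ = 0.8495; Σzᵢ/Kᵢ = 1.4563.
Since ΣzᵢKᵢ < 1 the mixture is below its bubble point — single liquid phase.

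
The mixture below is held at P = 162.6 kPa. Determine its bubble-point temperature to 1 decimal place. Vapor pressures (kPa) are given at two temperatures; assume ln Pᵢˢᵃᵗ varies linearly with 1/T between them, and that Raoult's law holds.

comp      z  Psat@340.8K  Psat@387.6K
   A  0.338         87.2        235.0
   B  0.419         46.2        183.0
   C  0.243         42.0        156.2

Bubble-point temperature: ΣzᵢPᵢˢᵃᵗ(T) = P. Interpolate ln Pᵢˢᵃᵗ = aᵢ + bᵢ/T.
  T = 340.8 K: ΣzᵢPᵢˢᵃᵗ = 59.04 kPa
  T = 387.6 K: ΣzᵢPᵢˢᵃᵗ = 194.06 kPa
  T = 364.2 K: ΣzᵢPᵢˢᵃᵗ = 110.75 kPa
  T = 375.9 K: ΣzᵢPᵢˢᵃᵗ = 147.76 kPa
  T = 381.8 K: ΣzᵢPᵢˢᵃᵗ = 169.85 kPa
  T = 378.9 K: ΣzᵢPᵢˢᵃᵗ = 158.68 kPa
Interpolating between 378.9 K and 381.8 K gives T ≈ 379.9 K.

T = 379.9 K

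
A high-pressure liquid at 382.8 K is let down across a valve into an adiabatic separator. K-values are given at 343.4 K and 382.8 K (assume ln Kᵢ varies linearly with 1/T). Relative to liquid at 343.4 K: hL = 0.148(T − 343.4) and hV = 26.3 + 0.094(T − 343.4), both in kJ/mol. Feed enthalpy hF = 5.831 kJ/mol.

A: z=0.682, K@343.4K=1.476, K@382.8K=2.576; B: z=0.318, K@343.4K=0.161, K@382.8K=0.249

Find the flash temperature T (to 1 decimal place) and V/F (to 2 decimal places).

Adiabatic flash: solve Rachford–Rice at each trial T, then check hF = ψ·hV(T) + (1−ψ)·hL(T).
  T = 343.4 K: K = (1.476, 0.161), RR gives ψ = 0.145, H_out = 3.808 kJ/mol
  T = 382.8 K: K = (2.576, 0.249), RR gives ψ = 0.706, H_out = 22.905 kJ/mol
  T = 363.1 K: K = (1.980, 0.203), RR gives ψ = 0.531, H_out = 16.307 kJ/mol
  T = 353.2 K: K = (1.715, 0.181), RR gives ψ = 0.388, H_out = 11.452 kJ/mol
  T = 348.3 K: K = (1.593, 0.171), RR gives ψ = 0.286, H_out = 8.173 kJ/mol
  T = 345.9 K: K = (1.535, 0.166), RR gives ψ = 0.223, H_out = 6.210 kJ/mol
  T = 344.6 K: K = (1.504, 0.163), RR gives ψ = 0.184, H_out = 5.014 kJ/mol
Linear interpolation between T = 344.6 (H_out = 5.014) and T = 345.9 (H_out = 6.210) on hF = 5.831 gives T ≈ 345.5 K, at which ψ = 0.21.

T = 345.5 K, V/F = 0.21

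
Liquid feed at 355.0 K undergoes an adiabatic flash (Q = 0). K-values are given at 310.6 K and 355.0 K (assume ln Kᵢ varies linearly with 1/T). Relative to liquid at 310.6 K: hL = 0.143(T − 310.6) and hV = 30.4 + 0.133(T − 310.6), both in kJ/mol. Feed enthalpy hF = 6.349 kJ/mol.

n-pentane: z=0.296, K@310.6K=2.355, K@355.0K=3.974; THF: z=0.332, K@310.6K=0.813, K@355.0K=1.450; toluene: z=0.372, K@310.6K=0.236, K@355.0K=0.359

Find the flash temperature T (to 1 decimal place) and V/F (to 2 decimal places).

Adiabatic flash: solve Rachford–Rice at each trial T, then check hF = ψ·hV(T) + (1−ψ)·hL(T).
  T = 310.6 K: K = (2.355, 0.813, 0.236), RR gives ψ = 0.074, H_out = 2.264 kJ/mol
  T = 355.0 K: K = (3.974, 1.450, 0.359), RR gives ψ = 0.659, H_out = 26.083 kJ/mol
  T = 332.8 K: K = (3.113, 1.107, 0.295), RR gives ψ = 0.410, H_out = 15.563 kJ/mol
  T = 321.7 K: K = (2.721, 0.954, 0.265), RR gives ψ = 0.258, H_out = 9.391 kJ/mol
  T = 316.1 K: K = (2.533, 0.881, 0.250), RR gives ψ = 0.170, H_out = 5.944 kJ/mol
  T = 318.9 K: K = (2.626, 0.917, 0.258), RR gives ψ = 0.215, H_out = 7.701 kJ/mol
  T = 317.5 K: K = (2.579, 0.899, 0.254), RR gives ψ = 0.193, H_out = 6.831 kJ/mol
Linear interpolation between T = 316.1 (H_out = 5.944) and T = 317.5 (H_out = 6.831) on hF = 6.349 gives T ≈ 316.7 K, at which ψ = 0.18.

T = 316.7 K, V/F = 0.18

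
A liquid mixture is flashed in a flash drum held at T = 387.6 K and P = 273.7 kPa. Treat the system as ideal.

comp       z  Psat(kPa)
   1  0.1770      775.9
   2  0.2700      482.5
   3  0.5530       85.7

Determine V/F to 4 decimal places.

Raoult's law: Kᵢ = Pᵢˢᵃᵗ/P = Pᵢˢᵃᵗ/273.7.
  K_1 = 775.9/273.7 = 2.834856, K_2 = 482.5/273.7 = 1.762879, K_3 = 85.7/273.7 = 0.313117
Rachford–Rice: g(V/F) = Σ zᵢ(Kᵢ−1)/(1+V/F(Kᵢ−1)) = 0.
Check two-phase: ΣzᵢKᵢ = 1.1509 > 1 and Σzᵢ/Kᵢ = 1.9817 > 1, so g(0) = 0.1509 > 0 and g(1) = -0.9817 < 0.
Newton iteration, V/F⁰ = 0.5:
  V/F = 0.5000: g = -0.26006, g' = -0.8497 → V/F = 0.1939
  V/F = 0.1939: g = -0.01926, g' = -0.7907 → V/F = 0.1696
  V/F = 0.1696: g = 0.00016, g' = -0.8041 → V/F = 0.1698
Converged at V/F = 0.1698.

V/F = 0.1698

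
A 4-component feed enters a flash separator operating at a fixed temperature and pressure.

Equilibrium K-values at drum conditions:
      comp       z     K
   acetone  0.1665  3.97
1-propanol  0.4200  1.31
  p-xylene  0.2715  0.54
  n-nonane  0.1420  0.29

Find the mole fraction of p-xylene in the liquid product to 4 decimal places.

Rachford–Rice: g(ψ) = Σ zᵢ(Kᵢ−1)/(1+ψ(Kᵢ−1)) = 0.
g(0) = ΣzᵢKᵢ − 1 = 0.3990 and g(1) = 1 − Σzᵢ/Kᵢ = -0.3550, so a root lies in (0, 1).
Newton–Raphson from ψ = 0.34:
  ψ = 0.3400: g = 0.08289, g' = -0.6017 → ψ = 0.4777
  ψ = 0.4777: g = 0.00520, g' = -0.5399 → ψ = 0.4874
Converged at ψ = 0.4874.
Compositions from xᵢ = zᵢ/(1+ψ(Kᵢ−1)), yᵢ = Kᵢxᵢ:
  acetone: x = 0.0680, y = 0.2701
  1-propanol: x = 0.3649, y = 0.4780
  p-xylene: x = 0.3500, y = 0.1890
  n-nonane: x = 0.2171, y = 0.0630

x_p-xylene = 0.3500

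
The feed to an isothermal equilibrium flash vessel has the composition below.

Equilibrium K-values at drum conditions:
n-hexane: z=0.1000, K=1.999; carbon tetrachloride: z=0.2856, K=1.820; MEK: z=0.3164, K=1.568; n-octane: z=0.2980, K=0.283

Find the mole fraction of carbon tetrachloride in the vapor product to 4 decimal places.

Let β = V/F and solve Σ zᵢ(Kᵢ−1)/(1+β(Kᵢ−1)) = 0.
Feasibility: ΣzᵢKᵢ = 1.3001, Σzᵢ/Kᵢ = 1.4617 — both > 1, two phases present.
Newton–Raphson from β = 0.5:
  β = 0.5000: g = 0.03961, g' = -0.5752 → β = 0.5689
  β = 0.5689: g = -0.00162, g' = -0.6251 → β = 0.5663
Converged at β = 0.5663.
Compositions from xᵢ = zᵢ/(1+β(Kᵢ−1)), yᵢ = Kᵢxᵢ:
  n-hexane: x = 0.0639, y = 0.1277
  carbon tetrachloride: x = 0.1950, y = 0.3550
  MEK: x = 0.2394, y = 0.3754
  n-octane: x = 0.5017, y = 0.1420

y_carbon tetrachloride = 0.3550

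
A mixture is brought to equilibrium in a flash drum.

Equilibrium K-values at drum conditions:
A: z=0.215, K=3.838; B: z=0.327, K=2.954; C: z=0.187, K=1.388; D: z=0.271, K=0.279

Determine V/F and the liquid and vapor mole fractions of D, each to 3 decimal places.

Material balance + equilibrium reduce to Σ zᵢ(Kᵢ−1)/(1+V/F(Kᵢ−1)) = 0.
Check two-phase: ΣzᵢKᵢ = 2.126 > 1 and Σzᵢ/Kᵢ = 1.273 > 1, so g(0) = 1.126 > 0 and g(1) = -0.273 < 0.
Iterate (Newton) starting at V/F = 0.53:
  V/F = 0.530: g = 0.3015, g' = -0.966 → V/F = 0.842
  V/F = 0.842: g = -0.0212, g' = -1.258 → V/F = 0.825
Converged at V/F = 0.825.
Compositions from xᵢ = zᵢ/(1+V/F(Kᵢ−1)), yᵢ = Kᵢxᵢ:
  A: x = 0.064, y = 0.247
  B: x = 0.125, y = 0.370
  C: x = 0.142, y = 0.197
  D: x = 0.669, y = 0.187

V/F = 0.825, x_D = 0.669, y_D = 0.187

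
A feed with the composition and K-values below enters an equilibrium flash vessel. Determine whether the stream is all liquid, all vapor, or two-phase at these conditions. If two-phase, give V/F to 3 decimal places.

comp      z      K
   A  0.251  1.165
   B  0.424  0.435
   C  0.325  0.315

all liquid

ΣzᵢKᵢ = 0.579; Σzᵢ/Kᵢ = 2.222.
Since ΣzᵢKᵢ < 1 the mixture is below its bubble point — single liquid phase.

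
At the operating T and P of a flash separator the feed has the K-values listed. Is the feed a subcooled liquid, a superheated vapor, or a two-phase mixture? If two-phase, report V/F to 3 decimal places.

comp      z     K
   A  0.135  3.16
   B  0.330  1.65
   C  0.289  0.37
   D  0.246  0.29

ΣzᵢKᵢ = 1.149; Σzᵢ/Kᵢ = 1.872.
Both exceed 1, so a two-phase solution exists.
Newton–Raphson from ψ = 0.43:
  ψ = 0.430: g = -0.1823, g' = -0.727 → ψ = 0.179
  ψ = 0.179: g = -0.0031, g' = -0.748 → ψ = 0.175
Converged at ψ = 0.175.

two-phase, V/F = 0.175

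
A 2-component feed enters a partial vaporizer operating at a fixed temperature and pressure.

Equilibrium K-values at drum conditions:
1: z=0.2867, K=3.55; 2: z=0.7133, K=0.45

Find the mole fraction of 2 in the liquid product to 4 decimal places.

x_2 = 0.8226

Material balance + equilibrium reduce to Σ zᵢ(Kᵢ−1)/(1+ψ(Kᵢ−1)) = 0.
Feasibility: ΣzᵢKᵢ = 1.3388, Σzᵢ/Kᵢ = 1.6659 — both > 1, two phases present.
Binary case is linear: z₁(K₁−1)(1+ψ(K₂−1)) + z₂(K₂−1)(1+ψ(K₁−1)) = 0
⇒ ψ = [z₁(K₁−1)+z₂(K₂−1)] / [−(K₁−1)(K₂−1)] = 0.33877/1.40250 = 0.2415
Compositions from xᵢ = zᵢ/(1+ψ(Kᵢ−1)), yᵢ = Kᵢxᵢ:
  1: x = 0.1774, y = 0.6298
  2: x = 0.8226, y = 0.3702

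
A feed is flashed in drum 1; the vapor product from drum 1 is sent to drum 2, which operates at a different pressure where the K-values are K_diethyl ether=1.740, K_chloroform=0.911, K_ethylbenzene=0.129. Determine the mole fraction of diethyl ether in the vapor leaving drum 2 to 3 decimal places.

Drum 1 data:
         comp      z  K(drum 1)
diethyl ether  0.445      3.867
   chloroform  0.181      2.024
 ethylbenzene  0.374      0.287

Drum 1:
Newton iteration, ψ₁⁰ = 0.5:
  ψ₁ = 0.500: g = 0.2325, g' = -1.160 → ψ₁ = 0.700
Converged at ψ₁ = 0.700.
Drum-1 compositions:
  diethyl ether: x = 0.148, y = 0.572
  chloroform: x = 0.105, y = 0.213
  ethylbenzene: x = 0.747, y = 0.214
Drum-2 feed = drum-1 vapor: z₂ = (0.5723, 0.2134, 0.2143).
Drum 2:
Rachford–Rice: g(ψ₂) = Σ zᵢ(Kᵢ−1)/(1+ψ₂(Kᵢ−1)) = 0.
Feasibility: ΣzᵢKᵢ = 1.218, Σzᵢ/Kᵢ = 2.224 — both > 1, two phases present.
Newton iteration, ψ₂⁰ = 0.6:
  ψ₂ = 0.600: g = -0.1177, g' = -0.865 → ψ₂ = 0.464
  ψ₂ = 0.464: g = -0.0177, g' = -0.633 → ψ₂ = 0.436
  ψ₂ = 0.436: g = -0.0004, g' = -0.604 → ψ₂ = 0.435
Converged at ψ₂ = 0.435.
  diethyl ether: x = 0.433, y = 0.753
  chloroform: x = 0.222, y = 0.202
  ethylbenzene: x = 0.345, y = 0.045

y_diethyl ether (drum 2) = 0.753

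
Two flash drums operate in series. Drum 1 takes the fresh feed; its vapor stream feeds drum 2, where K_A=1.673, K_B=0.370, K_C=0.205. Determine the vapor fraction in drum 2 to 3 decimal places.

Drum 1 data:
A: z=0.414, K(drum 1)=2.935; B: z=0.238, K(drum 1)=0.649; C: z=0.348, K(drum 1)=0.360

V/F (drum 2) = 0.348

Drum 1:
Rachford–Rice: g(ψ₁) = Σ zᵢ(Kᵢ−1)/(1+ψ₁(Kᵢ−1)) = 0.
Check two-phase: ΣzᵢKᵢ = 1.495 > 1 and Σzᵢ/Kᵢ = 1.474 > 1, so g(0) = 0.495 > 0 and g(1) = -0.474 < 0.
Newton iteration, ψ₁⁰ = 0.5:
  ψ₁ = 0.500: g = -0.0217, g' = -0.752 → ψ₁ = 0.471
Converged at ψ₁ = 0.471.
Drum-1 compositions:
  A: x = 0.217, y = 0.636
  B: x = 0.285, y = 0.185
  C: x = 0.498, y = 0.179
Drum-2 feed = drum-1 vapor: z₂ = (0.6355, 0.1851, 0.1794).
Drum 2:
Material balance + equilibrium reduce to Σ zᵢ(Kᵢ−1)/(1+ψ₂(Kᵢ−1)) = 0.
Feasibility: ΣzᵢKᵢ = 1.169, Σzᵢ/Kᵢ = 1.755 — both > 1, two phases present.
Newton–Raphson from ψ₂ = 0.51:
  ψ₂ = 0.510: g = -0.0932, g' = -0.640 → ψ₂ = 0.364
  ψ₂ = 0.364: g = -0.0086, g' = -0.534 → ψ₂ = 0.348
Converged at ψ₂ = 0.348.
  A: x = 0.515, y = 0.861
  B: x = 0.237, y = 0.088
  C: x = 0.248, y = 0.051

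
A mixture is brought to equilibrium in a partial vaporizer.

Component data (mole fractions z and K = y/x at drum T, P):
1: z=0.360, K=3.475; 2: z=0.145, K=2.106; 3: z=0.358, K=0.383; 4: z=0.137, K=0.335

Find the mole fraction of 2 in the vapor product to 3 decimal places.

y_2 = 0.190

Newton–Raphson from ψ = 0.5:
  ψ = 0.500: g = 0.0456, g' = -0.935 → ψ = 0.549
Converged at ψ = 0.549.
Compositions from xᵢ = zᵢ/(1+ψ(Kᵢ−1)), yᵢ = Kᵢxᵢ:
  1: x = 0.153, y = 0.530
  2: x = 0.090, y = 0.190
  3: x = 0.541, y = 0.207
  4: x = 0.216, y = 0.072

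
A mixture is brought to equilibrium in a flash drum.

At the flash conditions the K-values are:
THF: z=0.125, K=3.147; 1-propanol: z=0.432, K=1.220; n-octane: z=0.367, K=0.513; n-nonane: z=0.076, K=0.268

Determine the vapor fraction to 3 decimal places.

Rachford–Rice: g(ψ) = Σ zᵢ(Kᵢ−1)/(1+ψ(Kᵢ−1)) = 0.
g(0) = ΣzᵢKᵢ − 1 = 0.129 and g(1) = 1 − Σzᵢ/Kᵢ = -0.393, so a root lies in (0, 1).
Newton iteration, ψ⁰ = 0.43:
  ψ = 0.430: g = -0.0809, g' = -0.399 → ψ = 0.227
  ψ = 0.227: g = 0.0031, g' = -0.448 → ψ = 0.234
Converged at ψ = 0.234.

ψ = 0.234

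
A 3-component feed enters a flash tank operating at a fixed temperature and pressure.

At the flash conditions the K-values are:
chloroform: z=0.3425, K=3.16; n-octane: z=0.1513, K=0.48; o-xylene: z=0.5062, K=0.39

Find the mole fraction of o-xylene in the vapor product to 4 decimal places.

Iterate (Newton) starting at ψ = 0.52:
  ψ = 0.5200: g = -0.21163, g' = -0.8353 → ψ = 0.2667
  ψ = 0.2667: g = 0.00931, g' = -0.9672 → ψ = 0.2763
  ψ = 0.2763: g = 0.00006, g' = -0.9550 → ψ = 0.2764
Converged at ψ = 0.2764.
Compositions from xᵢ = zᵢ/(1+ψ(Kᵢ−1)), yᵢ = Kᵢxᵢ:
  chloroform: x = 0.2145, y = 0.6777
  n-octane: x = 0.1767, y = 0.0848
  o-xylene: x = 0.6088, y = 0.2374

y_o-xylene = 0.2374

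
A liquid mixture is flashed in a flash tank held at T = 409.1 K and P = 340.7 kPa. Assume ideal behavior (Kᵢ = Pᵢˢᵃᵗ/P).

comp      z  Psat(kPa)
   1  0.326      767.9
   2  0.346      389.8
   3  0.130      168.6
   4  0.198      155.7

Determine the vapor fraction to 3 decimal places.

ψ = 0.668

Raoult's law: Kᵢ = Pᵢˢᵃᵗ/P = Pᵢˢᵃᵗ/340.7.
  K_1 = 767.9/340.7 = 2.25389, K_2 = 389.8/340.7 = 1.14412, K_3 = 168.6/340.7 = 0.49486, K_4 = 155.7/340.7 = 0.45700
Let ψ = V/F and solve Σ zᵢ(Kᵢ−1)/(1+ψ(Kᵢ−1)) = 0.
Check two-phase: ΣzᵢKᵢ = 1.285 > 1 and Σzᵢ/Kᵢ = 1.143 > 1, so g(0) = 0.285 > 0 and g(1) = -0.143 < 0.
Iterate (Newton) starting at ψ = 0.5:
  ψ = 0.500: g = 0.0623, g' = -0.369 → ψ = 0.669
  ψ = 0.669: g = -0.0002, g' = -0.377 → ψ = 0.668
Converged at ψ = 0.668.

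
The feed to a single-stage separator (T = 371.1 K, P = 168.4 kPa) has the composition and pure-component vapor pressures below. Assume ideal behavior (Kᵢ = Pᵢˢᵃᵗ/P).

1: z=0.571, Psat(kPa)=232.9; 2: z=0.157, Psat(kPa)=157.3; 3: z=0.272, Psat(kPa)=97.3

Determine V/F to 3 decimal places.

Raoult's law: Kᵢ = Pᵢˢᵃᵗ/P = Pᵢˢᵃᵗ/168.4.
  K_1 = 232.9/168.4 = 1.38302, K_2 = 157.3/168.4 = 0.93409, K_3 = 97.3/168.4 = 0.57779
Material balance + equilibrium reduce to Σ zᵢ(Kᵢ−1)/(1+V/F(Kᵢ−1)) = 0.
Check two-phase: ΣzᵢKᵢ = 1.094 > 1 and Σzᵢ/Kᵢ = 1.052 > 1, so g(0) = 0.094 > 0 and g(1) = -0.052 < 0.
Iterate (Newton) starting at V/F = 0.5:
  V/F = 0.500: g = 0.0273, g' = -0.138 → V/F = 0.698
  V/F = 0.698: g = -0.0011, g' = -0.150 → V/F = 0.691
Converged at V/F = 0.691.

V/F = 0.691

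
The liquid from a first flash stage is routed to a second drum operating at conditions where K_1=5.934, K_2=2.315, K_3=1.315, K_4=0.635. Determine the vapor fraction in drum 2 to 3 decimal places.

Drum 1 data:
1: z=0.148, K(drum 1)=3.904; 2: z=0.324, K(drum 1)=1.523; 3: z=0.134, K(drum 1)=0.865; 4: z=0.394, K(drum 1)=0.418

Drum 1:
Newton–Raphson from ψ₁ = 0.5:
  ψ₁ = 0.500: g = -0.0332, g' = -0.532 → ψ₁ = 0.438
Converged at ψ₁ = 0.438.
Drum-1 compositions:
  1: x = 0.065, y = 0.254
  2: x = 0.264, y = 0.401
  3: x = 0.142, y = 0.123
  4: x = 0.529, y = 0.221
Drum-2 feed = drum-1 liquid: z₂ = (0.0651, 0.2636, 0.1424, 0.5288).
Drum 2:
Rachford–Rice: g(ψ₂) = Σ zᵢ(Kᵢ−1)/(1+ψ₂(Kᵢ−1)) = 0.
Check two-phase: ΣzᵢKᵢ = 1.520 > 1 and Σzᵢ/Kᵢ = 1.066 > 1, so g(0) = 0.520 > 0 and g(1) = -0.066 < 0.
Iterate (Newton) starting at ψ₂ = 0.5:
  ψ₂ = 0.500: g = 0.1045, g' = -0.414 → ψ₂ = 0.752
  ψ₂ = 0.752: g = 0.0126, g' = -0.330 → ψ₂ = 0.791
Converged at ψ₂ = 0.791.
  1: x = 0.013, y = 0.079
  2: x = 0.129, y = 0.299
  3: x = 0.114, y = 0.150
  4: x = 0.743, y = 0.472

V/F (drum 2) = 0.791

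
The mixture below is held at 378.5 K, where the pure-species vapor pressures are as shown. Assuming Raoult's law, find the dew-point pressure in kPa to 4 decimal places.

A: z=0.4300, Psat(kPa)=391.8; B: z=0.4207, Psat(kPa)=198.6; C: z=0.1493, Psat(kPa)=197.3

At the dew point ψ → 1, so Σzᵢ/Kᵢ = 1 with Kᵢ = Pᵢˢᵃᵗ/P ⇒ 1/P = Σzᵢ/Pᵢˢᵃᵗ.
1/P = 0.4300/391.8 + 0.4207/198.6 + 0.1493/197.3 = 0.0039725 ⇒ P = 251.7279 kPa

Pdew = 251.7279 kPa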